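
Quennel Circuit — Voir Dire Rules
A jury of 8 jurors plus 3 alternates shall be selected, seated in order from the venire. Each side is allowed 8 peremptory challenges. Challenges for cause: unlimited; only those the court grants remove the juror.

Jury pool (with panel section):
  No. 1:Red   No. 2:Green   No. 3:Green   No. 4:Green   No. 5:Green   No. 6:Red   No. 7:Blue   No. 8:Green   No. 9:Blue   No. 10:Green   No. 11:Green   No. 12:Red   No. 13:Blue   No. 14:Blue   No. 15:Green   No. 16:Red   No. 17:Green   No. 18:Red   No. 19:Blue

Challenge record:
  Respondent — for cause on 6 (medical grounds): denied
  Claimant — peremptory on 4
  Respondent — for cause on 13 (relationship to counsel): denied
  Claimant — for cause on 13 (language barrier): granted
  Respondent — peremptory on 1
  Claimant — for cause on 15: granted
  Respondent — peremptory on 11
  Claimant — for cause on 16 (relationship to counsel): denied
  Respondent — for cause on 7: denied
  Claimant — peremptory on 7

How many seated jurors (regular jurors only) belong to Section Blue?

Removed: #1, #4, #7, #11, #13, #15.
Seated jurors 1–8: #2, #3, #5, #6, #8, #9, #10, #12 (alternates #14, #16, #17 not counted).
Of those, in Section Blue: #9 → 1.

1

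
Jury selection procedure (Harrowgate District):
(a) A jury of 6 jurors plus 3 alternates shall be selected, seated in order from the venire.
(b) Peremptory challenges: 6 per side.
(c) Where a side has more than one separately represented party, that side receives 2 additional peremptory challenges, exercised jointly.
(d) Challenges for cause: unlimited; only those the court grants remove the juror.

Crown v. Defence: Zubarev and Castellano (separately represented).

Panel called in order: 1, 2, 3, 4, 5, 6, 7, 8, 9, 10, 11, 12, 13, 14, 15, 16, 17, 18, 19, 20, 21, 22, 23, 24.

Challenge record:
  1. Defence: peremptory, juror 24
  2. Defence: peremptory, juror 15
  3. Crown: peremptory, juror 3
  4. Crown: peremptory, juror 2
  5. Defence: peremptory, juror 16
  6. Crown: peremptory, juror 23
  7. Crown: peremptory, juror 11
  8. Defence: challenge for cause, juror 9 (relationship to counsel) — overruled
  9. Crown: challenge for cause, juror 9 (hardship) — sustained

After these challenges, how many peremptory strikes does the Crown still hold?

2

Crown allotment: 6.
Crown peremptories used: #3, #2, #23, #11 — 4 (the for-cause on #9 doesn't count).
Remaining: 6 − 4 = 2.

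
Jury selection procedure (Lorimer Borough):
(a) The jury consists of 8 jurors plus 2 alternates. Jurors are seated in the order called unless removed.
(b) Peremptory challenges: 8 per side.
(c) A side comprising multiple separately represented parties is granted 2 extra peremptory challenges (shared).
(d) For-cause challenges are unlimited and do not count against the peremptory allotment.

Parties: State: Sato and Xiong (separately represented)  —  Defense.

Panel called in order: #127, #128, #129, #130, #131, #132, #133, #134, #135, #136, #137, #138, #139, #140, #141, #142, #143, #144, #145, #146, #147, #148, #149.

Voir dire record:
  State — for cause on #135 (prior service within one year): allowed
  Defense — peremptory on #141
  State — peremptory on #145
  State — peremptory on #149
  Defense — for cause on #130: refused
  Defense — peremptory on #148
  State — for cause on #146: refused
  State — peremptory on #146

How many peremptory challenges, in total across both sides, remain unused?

State allotment: 8 base + 2 multi-party = 10. Defense allotment: 8.
State peremptories used: #145, #149, #146 — 3 (for-cause on #135, #146 don't count).
Defense peremptories used: #141, #148 — 2 (the for-cause on #130 doesn't count).
Remaining: (10 − 3) + (8 − 2) = 13.

13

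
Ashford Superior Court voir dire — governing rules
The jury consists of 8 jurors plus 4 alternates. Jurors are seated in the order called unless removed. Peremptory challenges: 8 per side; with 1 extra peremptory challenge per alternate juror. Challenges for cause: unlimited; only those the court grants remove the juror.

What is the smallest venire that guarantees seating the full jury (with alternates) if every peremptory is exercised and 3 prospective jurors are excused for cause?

39

Seats to fill: 8 + 4 alternates = 12.
Peremptories: 8 + 1×4 = 12 per side × 2 sides = 24.
For-cause removals: 3.
Minimum venire: 12 + 24 + 3 = 39.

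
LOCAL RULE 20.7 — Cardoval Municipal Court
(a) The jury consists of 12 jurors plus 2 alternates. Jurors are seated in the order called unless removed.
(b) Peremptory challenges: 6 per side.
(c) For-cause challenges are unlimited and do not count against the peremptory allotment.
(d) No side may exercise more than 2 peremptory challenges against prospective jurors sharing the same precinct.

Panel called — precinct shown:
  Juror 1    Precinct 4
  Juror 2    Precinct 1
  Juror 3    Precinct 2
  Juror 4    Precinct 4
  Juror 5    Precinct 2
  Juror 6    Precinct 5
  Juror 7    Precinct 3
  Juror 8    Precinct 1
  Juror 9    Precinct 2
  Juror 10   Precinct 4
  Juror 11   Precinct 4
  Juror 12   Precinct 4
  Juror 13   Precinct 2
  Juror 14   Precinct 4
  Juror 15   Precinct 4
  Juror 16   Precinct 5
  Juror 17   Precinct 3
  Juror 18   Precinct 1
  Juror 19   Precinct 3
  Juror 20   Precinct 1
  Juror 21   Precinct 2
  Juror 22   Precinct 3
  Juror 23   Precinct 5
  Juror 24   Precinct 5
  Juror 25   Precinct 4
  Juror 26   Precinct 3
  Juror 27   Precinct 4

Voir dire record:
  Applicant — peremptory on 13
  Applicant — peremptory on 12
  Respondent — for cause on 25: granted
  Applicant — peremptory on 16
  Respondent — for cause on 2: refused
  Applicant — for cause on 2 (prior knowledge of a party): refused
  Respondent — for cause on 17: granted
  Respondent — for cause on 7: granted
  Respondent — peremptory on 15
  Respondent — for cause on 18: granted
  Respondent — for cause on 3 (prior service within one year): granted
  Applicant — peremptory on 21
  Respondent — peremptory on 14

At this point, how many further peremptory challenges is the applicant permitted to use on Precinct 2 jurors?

Applicant peremptories so far: #13, #12, #16, #21 — 4 of 6 used, 2 left overall.
Against Precinct 2: #13, #21 — 2 used; per-precinct cap 2 leaves 0.
Binding limit: min(2, 0) = 0.

0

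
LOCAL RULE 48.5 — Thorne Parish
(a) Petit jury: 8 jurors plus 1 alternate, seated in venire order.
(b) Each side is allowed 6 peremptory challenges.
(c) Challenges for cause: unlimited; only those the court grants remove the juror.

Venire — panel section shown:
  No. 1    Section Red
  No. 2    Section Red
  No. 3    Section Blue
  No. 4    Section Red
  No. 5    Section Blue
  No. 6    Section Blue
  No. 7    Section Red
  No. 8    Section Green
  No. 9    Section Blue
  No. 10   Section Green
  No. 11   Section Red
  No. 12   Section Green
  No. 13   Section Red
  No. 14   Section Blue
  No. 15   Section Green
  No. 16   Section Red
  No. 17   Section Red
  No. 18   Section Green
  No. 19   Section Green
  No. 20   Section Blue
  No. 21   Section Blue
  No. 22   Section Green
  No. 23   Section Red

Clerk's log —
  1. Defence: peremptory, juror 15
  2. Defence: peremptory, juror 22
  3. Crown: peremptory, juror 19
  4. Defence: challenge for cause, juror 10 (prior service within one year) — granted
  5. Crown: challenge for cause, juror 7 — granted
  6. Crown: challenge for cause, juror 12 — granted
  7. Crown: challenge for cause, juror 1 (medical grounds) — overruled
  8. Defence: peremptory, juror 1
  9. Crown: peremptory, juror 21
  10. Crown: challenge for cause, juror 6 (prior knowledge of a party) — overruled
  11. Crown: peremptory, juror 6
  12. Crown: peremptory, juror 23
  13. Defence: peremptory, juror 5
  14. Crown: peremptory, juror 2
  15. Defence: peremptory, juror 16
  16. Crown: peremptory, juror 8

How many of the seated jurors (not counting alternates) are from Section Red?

4

Removed: #1, #2, #5, #6, #7, #8, #10, #12, #15, #16, #19, #21, #22, #23.
Seated jurors 1–8: #3, #4, #9, #11, #13, #14, #17, #18 (alternates #20 not counted).
Of those, in Section Red: #4, #11, #13, #17 → 4.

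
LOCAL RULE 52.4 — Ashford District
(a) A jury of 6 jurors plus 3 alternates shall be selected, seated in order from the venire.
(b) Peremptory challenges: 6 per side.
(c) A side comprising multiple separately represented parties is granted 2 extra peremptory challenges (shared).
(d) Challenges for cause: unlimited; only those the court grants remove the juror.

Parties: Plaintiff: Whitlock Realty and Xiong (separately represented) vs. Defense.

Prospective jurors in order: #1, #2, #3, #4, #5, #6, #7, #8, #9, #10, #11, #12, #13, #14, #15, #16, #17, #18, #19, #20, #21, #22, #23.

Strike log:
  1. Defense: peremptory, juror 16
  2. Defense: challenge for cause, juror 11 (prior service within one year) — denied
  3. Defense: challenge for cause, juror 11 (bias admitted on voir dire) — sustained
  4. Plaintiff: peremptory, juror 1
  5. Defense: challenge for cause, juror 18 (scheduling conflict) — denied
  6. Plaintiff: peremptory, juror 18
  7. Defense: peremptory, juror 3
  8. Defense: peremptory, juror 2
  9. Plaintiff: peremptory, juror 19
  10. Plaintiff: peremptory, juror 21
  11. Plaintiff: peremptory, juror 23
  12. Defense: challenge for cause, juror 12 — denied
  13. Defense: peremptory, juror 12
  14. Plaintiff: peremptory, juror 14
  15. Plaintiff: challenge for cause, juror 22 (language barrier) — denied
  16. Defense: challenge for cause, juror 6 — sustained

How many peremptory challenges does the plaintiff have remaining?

Plaintiff allotment: 6 base + 2 multi-party = 8.
Plaintiff peremptories used: #1, #18, #19, #21, #23, #14 — 6 (the for-cause on #22 doesn't count).
Remaining: 8 − 6 = 2.

2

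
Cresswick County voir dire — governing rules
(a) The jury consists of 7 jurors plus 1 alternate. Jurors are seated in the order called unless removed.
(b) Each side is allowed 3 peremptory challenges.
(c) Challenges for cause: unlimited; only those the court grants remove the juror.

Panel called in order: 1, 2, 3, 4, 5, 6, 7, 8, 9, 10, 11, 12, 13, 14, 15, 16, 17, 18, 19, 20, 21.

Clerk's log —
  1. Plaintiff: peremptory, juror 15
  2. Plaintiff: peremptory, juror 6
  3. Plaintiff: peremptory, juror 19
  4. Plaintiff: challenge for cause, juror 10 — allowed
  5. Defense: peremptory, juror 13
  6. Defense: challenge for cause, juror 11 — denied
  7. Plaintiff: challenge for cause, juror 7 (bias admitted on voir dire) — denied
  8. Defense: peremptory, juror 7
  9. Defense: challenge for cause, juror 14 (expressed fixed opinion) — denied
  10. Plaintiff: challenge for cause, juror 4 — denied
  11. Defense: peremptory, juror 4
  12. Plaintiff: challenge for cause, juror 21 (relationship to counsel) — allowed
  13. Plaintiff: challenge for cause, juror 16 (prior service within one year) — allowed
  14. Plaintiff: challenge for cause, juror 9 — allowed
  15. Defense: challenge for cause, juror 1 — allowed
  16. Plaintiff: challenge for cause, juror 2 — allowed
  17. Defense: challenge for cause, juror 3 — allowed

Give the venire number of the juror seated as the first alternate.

20

Removed: #1, #2, #3, #4, #6, #7, #9, #10, #13, #15, #16, #19, #21. (#11, #14 stay — for-cause denied.)
Filling seats in venire order through position 8: #5, #8, #11, #12, #14, #17, #18, #20.
So alternate 1 is #20.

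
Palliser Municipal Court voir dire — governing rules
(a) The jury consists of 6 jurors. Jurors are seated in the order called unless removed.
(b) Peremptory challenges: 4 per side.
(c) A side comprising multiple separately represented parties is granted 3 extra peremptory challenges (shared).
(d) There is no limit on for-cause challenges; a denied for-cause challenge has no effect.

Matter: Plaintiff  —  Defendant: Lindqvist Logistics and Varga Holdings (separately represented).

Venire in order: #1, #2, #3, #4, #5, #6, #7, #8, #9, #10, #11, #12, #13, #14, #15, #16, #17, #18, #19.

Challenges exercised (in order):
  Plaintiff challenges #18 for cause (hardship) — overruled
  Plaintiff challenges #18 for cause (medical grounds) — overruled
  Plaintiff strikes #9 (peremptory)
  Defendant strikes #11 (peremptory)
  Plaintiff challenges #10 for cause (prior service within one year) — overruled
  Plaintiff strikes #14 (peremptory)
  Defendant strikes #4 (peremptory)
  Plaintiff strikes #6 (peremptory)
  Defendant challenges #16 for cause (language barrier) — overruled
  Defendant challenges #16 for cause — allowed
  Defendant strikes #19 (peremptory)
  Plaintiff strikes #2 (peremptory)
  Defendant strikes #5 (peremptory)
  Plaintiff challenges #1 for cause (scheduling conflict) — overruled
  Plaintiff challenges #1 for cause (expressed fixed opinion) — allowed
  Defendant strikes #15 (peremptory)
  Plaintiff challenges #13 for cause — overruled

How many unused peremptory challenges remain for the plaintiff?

0

Plaintiff allotment: 4.
Plaintiff peremptories used: #9, #14, #6, #2 — 4 (for-cause on #18, #18, #10, #1, #1, #13 don't count).
Remaining: 4 − 4 = 0.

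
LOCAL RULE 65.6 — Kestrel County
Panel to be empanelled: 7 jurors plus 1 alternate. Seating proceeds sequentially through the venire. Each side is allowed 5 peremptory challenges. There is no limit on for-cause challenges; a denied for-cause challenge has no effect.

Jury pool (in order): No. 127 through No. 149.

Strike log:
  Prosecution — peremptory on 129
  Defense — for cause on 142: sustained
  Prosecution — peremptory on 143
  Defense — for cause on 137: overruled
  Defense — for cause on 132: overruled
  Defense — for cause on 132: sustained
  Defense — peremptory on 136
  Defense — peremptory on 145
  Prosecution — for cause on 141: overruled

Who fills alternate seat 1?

137

Removed: #129, #132, #136, #142, #143, #145. (#137, #141 stay — for-cause denied.)
Seating in order: seats 1–7 → #127, #128, #130, #131, #133, #134, #135; alternates → #137.
So alternate 1 is #137.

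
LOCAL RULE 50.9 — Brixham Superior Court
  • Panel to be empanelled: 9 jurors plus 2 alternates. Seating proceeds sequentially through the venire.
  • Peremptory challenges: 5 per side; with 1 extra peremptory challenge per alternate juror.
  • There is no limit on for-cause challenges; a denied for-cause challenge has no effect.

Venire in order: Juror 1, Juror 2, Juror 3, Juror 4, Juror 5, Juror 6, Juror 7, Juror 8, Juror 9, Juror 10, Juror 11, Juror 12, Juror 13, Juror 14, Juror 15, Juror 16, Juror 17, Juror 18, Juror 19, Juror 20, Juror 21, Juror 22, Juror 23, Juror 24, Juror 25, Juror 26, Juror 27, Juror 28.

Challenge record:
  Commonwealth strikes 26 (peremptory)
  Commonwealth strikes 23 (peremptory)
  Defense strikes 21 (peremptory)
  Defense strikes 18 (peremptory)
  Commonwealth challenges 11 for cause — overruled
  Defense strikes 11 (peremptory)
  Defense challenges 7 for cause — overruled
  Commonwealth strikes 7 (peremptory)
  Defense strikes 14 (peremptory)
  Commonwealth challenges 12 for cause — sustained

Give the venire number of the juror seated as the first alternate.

Removed: #7, #11, #12, #14, #18, #21, #23, #26.
Filling seats in venire order through position 10: #1, #2, #3, #4, #5, #6, #8, #9, #10, #13.
So alternate 1 is #13.

13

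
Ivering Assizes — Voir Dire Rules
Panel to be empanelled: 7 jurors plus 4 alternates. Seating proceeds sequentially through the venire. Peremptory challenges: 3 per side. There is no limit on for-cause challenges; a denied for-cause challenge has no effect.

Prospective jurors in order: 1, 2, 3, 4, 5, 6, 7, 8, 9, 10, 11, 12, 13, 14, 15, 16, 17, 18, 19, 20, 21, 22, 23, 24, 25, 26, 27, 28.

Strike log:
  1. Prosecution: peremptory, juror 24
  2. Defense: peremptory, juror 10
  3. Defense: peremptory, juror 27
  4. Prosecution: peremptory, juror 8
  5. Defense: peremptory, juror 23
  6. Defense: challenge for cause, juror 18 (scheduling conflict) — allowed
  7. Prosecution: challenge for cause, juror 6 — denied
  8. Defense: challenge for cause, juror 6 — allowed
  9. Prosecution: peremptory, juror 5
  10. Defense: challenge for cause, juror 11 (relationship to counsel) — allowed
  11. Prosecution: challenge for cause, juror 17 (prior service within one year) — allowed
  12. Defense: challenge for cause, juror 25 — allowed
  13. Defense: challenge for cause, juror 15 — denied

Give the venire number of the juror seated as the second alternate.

Removed: #5, #6, #8, #10, #11, #17, #18, #23, #24, #25, #27. (#15 stays — for-cause denied.)
Filling seats in venire order through position 9: #1, #2, #3, #4, #7, #9, #12, #13, #14.
So alternate 2 is #14.

14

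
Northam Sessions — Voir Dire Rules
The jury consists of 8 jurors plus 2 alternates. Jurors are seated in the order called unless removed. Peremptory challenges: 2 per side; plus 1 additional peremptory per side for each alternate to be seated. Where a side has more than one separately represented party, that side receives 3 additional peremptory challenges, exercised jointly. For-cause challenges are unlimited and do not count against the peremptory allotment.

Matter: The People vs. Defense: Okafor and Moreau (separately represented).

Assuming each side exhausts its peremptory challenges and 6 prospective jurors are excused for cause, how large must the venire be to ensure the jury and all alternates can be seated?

27

Seats to fill: 8 + 2 alternates = 10.
Peremptories — The People: 2 + 1×2 = 4; Defense: 2 + 1×2 + 3 = 7; total 11.
For-cause removals: 6.
Minimum venire: 10 + 11 + 6 = 27.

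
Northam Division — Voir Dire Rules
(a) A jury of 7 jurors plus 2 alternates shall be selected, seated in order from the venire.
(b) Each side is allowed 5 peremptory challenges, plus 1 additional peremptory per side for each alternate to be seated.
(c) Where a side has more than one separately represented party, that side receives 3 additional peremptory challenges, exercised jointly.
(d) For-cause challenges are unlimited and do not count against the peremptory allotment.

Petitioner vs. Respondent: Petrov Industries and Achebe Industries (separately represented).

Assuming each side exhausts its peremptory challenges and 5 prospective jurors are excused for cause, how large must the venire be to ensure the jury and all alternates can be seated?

31

Seats to fill: 7 + 2 alternates = 9.
Peremptories — Petitioner: 5 + 1×2 = 7; Respondent: 5 + 1×2 + 3 = 10; total 17.
For-cause removals: 5.
Minimum venire: 9 + 17 + 5 = 31.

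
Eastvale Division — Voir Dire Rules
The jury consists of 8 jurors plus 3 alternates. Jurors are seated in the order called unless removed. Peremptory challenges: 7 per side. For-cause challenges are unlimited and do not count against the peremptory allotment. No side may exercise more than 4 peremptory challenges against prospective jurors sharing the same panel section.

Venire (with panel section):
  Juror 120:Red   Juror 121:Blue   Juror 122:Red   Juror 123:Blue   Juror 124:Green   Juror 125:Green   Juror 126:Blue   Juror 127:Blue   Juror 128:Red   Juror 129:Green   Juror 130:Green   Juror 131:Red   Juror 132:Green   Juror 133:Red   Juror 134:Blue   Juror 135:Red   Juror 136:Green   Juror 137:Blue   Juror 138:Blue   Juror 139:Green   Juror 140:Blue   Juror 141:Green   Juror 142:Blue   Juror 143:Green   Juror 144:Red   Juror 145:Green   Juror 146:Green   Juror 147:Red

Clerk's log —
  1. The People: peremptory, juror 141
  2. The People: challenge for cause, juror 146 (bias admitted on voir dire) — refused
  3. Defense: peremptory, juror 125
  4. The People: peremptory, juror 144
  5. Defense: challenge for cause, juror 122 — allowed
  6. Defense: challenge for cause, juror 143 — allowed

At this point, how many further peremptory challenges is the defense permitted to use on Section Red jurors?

4

Defense peremptories so far: #125 — 1 of 7 used, 6 left overall.
Against Section Red: none yet — per-section cap 4 leaves 4.
Binding limit: min(6, 4) = 4.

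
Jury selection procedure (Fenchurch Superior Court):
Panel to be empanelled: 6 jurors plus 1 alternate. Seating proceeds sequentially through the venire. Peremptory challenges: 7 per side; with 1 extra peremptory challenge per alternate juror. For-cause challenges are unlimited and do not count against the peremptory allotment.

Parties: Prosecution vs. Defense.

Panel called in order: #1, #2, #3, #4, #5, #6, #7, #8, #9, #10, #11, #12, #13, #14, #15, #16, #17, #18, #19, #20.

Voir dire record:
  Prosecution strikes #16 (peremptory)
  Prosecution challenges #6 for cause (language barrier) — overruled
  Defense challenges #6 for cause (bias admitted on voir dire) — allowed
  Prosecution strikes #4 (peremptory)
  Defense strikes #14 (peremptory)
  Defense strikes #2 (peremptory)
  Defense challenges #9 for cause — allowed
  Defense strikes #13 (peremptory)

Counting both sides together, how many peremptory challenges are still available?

11

Prosecution allotment: 7 base + 1 × 1 alternate = 8. Defense allotment: 7 base + 1 × 1 alternate = 8.
Prosecution peremptories used: #16, #4 — 2 (the for-cause on #6 doesn't count).
Defense peremptories used: #14, #2, #13 — 3 (for-cause on #6, #9 don't count).
Remaining: (8 − 2) + (8 − 3) = 11.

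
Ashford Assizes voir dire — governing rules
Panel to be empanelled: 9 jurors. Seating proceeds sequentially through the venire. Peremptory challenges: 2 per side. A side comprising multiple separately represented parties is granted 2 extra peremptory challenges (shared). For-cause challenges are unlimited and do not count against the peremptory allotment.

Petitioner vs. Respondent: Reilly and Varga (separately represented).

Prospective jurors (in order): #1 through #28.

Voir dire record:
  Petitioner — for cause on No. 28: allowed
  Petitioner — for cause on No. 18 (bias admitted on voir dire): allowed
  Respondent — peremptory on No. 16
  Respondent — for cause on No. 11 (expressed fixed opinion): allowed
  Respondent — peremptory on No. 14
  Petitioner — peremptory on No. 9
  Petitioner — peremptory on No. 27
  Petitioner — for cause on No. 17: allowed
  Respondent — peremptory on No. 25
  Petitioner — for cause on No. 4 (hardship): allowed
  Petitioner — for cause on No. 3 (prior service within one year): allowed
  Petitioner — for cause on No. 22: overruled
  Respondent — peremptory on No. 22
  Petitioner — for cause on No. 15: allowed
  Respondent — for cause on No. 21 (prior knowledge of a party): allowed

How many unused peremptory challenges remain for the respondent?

Respondent allotment: 2 base + 2 multi-party = 4.
Respondent peremptories used: #16, #14, #25, #22 — 4 (for-cause on #11, #21 don't count).
Remaining: 4 − 4 = 0.

0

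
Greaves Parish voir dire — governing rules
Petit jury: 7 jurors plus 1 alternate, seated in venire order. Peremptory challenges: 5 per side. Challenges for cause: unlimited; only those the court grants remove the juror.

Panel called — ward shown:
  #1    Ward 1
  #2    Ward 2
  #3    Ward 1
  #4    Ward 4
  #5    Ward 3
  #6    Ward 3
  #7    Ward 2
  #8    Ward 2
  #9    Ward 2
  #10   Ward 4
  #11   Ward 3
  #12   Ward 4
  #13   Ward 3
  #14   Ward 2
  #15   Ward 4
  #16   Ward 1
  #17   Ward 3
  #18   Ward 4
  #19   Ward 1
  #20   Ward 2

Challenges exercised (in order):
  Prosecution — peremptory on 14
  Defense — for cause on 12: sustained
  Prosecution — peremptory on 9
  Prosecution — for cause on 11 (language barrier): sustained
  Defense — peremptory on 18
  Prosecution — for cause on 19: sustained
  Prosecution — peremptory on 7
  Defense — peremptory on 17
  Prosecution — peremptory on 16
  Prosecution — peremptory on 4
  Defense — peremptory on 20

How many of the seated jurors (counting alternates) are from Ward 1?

2

Removed: #4, #7, #9, #11, #12, #14, #16, #17, #18, #19, #20.
Seated (8 incl. alternates): #1, #2, #3, #5, #6, #8, #10, #13.
Of those, in Ward 1: #1, #3 → 2.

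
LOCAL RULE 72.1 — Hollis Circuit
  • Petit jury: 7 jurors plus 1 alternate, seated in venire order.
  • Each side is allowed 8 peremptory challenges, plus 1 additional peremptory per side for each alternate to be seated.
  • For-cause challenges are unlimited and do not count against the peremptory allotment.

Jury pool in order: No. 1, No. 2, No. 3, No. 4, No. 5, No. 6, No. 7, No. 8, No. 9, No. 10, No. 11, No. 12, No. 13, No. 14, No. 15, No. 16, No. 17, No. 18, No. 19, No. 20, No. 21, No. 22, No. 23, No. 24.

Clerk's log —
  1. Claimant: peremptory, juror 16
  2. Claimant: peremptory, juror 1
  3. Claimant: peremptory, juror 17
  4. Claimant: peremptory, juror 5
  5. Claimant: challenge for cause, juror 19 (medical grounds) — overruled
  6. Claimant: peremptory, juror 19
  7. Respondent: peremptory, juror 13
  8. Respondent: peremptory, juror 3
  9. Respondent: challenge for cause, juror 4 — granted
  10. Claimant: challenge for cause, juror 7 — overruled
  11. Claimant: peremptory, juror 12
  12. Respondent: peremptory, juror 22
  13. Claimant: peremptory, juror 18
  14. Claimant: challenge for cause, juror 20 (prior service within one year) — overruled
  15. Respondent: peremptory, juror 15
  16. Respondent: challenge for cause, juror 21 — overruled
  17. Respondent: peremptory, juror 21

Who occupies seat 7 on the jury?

Removed: #1, #3, #4, #5, #12, #13, #15, #16, #17, #18, #19, #21, #22. (#7, #20 stay — for-cause denied.)
Seating in order: seats 1–7 → #2, #6, #7, #8, #9, #10, #11; alternates → #14.
So seat 7 is #11.

11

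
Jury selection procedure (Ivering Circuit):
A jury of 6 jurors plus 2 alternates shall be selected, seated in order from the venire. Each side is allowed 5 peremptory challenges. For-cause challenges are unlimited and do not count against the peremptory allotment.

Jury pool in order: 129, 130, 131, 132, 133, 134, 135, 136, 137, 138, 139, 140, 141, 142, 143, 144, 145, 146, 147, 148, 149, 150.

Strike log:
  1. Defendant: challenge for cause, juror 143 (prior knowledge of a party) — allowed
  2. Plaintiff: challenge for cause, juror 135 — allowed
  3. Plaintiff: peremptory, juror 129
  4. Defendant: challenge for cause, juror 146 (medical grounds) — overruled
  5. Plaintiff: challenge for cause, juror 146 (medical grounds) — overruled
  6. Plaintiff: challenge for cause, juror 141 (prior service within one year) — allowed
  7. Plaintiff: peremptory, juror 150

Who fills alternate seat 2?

138

Removed: #129, #135, #141, #143, #150. (#146 stays — for-cause denied.)
Filling seats in venire order through position 8: #130, #131, #132, #133, #134, #136, #137, #138.
So alternate 2 is #138.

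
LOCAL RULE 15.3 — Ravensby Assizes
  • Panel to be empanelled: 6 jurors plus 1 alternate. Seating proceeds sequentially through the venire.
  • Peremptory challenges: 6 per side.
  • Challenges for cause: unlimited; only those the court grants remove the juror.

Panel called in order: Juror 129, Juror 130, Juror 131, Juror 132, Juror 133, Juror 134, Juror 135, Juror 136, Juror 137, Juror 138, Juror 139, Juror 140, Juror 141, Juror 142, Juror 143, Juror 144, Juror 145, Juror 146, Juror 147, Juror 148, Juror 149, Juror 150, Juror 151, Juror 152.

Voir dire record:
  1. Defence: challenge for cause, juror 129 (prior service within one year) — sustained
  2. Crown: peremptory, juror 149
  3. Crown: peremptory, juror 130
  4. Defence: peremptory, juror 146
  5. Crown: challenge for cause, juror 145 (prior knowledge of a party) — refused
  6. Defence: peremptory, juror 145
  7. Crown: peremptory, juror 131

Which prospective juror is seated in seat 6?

137

Removed: #129, #130, #131, #145, #146, #149.
Seating in order: seats 1–6 → #132, #133, #134, #135, #136, #137; alternates → #138.
So seat 6 is #137.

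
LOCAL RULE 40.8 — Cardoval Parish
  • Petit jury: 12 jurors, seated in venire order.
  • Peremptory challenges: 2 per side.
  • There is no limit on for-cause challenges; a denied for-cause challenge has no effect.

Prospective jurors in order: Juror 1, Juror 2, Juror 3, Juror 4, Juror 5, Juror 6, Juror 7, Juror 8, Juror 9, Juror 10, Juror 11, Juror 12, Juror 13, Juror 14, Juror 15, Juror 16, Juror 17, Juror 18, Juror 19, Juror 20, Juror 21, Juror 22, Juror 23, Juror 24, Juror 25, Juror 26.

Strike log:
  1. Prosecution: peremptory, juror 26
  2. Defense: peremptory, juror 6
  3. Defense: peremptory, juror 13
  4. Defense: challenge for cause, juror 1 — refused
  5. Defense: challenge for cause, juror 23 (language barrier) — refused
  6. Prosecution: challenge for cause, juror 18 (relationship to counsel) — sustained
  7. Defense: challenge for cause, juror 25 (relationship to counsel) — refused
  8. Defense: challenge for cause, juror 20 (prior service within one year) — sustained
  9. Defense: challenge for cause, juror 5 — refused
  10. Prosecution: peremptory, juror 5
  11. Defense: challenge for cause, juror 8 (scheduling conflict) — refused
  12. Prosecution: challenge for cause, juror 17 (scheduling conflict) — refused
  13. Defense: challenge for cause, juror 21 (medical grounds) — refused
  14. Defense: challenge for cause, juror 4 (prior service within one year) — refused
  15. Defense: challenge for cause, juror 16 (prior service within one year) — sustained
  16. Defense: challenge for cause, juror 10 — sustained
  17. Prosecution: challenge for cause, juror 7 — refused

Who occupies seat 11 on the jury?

15

Removed: #5, #6, #10, #13, #16, #18, #20, #26. (#1, #4, #7, #8, #17, #21, #23, #25 stay — for-cause denied.)
Filling seats in venire order through position 11: #1, #2, #3, #4, #7, #8, #9, #11, #12, #14, #15.
So seat 11 is #15.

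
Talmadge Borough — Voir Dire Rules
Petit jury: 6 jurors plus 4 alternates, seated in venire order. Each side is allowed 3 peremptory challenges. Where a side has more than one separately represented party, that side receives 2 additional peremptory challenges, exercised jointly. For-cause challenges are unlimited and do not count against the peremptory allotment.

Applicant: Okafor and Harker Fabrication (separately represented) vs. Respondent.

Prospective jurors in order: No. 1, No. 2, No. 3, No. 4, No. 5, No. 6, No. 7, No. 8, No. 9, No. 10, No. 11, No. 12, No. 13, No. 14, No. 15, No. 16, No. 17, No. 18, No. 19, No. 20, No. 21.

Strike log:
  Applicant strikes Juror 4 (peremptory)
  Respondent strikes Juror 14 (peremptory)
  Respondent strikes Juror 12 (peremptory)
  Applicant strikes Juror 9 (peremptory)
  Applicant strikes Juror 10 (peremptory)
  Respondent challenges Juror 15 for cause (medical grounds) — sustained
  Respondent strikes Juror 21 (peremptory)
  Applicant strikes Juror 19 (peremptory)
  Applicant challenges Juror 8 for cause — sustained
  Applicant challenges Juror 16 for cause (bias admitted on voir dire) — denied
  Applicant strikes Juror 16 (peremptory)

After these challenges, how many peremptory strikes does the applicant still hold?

0

Applicant allotment: 3 base + 2 multi-party = 5.
Applicant peremptories used: #4, #9, #10, #19, #16 — 5 (for-cause on #8, #16 don't count).
Remaining: 5 − 5 = 0.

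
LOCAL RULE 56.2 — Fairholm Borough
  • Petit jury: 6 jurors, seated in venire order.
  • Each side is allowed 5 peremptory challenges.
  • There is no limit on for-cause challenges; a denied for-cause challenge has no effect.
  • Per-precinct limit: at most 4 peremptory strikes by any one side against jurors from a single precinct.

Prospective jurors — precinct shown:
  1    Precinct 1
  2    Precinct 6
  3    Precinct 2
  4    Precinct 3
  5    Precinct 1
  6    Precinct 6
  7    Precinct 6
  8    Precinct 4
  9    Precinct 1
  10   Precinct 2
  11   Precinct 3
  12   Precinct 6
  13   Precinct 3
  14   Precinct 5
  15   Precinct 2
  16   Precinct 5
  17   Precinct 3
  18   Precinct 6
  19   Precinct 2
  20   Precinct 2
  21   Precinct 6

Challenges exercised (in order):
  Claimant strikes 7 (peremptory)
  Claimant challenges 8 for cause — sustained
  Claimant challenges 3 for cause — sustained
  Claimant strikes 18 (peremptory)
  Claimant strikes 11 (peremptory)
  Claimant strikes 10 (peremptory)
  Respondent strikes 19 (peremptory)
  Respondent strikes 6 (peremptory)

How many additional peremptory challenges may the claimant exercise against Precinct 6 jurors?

1

Claimant peremptories so far: #7, #18, #11, #10 — 4 of 5 used, 1 left overall.
Against Precinct 6: #7, #18 — 2 used; per-precinct cap 4 leaves 2.
Binding limit: min(1, 2) = 1.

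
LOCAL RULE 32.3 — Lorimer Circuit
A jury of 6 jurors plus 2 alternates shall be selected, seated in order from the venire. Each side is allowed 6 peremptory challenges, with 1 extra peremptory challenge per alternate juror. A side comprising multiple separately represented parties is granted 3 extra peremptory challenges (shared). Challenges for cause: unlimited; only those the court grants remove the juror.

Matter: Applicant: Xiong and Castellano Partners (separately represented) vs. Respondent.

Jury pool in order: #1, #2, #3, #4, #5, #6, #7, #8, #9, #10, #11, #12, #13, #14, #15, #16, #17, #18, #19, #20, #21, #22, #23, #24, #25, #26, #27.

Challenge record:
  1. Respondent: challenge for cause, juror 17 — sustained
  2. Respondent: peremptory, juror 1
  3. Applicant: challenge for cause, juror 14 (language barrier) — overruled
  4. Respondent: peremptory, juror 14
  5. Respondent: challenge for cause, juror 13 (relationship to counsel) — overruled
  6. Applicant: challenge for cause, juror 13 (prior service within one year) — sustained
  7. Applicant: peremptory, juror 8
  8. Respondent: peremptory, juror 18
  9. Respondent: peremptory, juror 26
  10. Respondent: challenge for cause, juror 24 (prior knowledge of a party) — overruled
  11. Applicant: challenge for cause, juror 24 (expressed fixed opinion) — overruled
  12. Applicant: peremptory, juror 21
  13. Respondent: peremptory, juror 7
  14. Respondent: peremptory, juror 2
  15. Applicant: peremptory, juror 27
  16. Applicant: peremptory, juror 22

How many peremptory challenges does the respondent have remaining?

2

Respondent allotment: 6 base + 1 × 2 alternates = 8.
Respondent peremptories used: #1, #14, #18, #26, #7, #2 — 6 (for-cause on #17, #13, #24 don't count).
Remaining: 8 − 6 = 2.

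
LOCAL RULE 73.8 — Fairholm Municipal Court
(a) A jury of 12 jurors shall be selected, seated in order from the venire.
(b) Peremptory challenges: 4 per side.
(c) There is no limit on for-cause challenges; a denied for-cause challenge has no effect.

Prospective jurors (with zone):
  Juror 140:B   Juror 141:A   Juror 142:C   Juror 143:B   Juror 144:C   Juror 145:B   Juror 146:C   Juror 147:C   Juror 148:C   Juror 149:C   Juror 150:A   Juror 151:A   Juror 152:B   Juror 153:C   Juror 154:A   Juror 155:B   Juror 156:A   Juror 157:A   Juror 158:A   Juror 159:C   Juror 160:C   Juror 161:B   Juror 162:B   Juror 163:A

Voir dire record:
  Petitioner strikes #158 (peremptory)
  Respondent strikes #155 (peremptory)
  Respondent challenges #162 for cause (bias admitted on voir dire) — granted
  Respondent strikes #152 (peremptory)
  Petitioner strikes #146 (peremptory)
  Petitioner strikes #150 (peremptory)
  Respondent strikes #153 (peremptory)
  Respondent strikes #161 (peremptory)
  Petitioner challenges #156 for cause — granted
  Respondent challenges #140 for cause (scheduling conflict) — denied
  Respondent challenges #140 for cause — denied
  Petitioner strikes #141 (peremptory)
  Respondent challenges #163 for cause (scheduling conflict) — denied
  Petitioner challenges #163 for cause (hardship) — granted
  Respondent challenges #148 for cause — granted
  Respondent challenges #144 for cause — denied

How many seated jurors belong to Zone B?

3

Removed: #141, #146, #148, #150, #152, #153, #155, #156, #158, #161, #162, #163.
Seated jurors 1–12: #140, #142, #143, #144, #145, #147, #149, #151, #154, #157, #159, #160.
Of those, in Zone B: #140, #143, #145 → 3.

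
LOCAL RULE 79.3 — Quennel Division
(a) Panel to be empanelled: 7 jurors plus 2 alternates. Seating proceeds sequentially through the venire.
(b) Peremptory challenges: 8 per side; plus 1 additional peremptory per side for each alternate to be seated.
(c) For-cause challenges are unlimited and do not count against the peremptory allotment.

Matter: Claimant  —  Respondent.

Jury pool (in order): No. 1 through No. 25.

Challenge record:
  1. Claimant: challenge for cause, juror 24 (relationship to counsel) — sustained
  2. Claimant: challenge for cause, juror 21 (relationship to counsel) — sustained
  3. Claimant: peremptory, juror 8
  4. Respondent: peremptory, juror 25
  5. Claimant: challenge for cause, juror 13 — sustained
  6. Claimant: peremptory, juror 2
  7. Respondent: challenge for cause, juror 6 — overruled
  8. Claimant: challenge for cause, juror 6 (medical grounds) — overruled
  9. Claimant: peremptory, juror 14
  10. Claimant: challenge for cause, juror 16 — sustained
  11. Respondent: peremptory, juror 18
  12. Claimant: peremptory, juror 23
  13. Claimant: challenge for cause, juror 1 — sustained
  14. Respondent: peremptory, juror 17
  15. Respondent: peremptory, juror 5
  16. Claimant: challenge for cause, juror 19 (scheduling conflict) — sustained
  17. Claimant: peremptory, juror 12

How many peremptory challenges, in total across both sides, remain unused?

Claimant allotment: 8 base + 1 × 2 alternates = 10. Respondent allotment: 8 base + 1 × 2 alternates = 10.
Claimant peremptories used: #8, #2, #14, #23, #12 — 5 (for-cause on #24, #21, #13, #6, #16, #1, #19 don't count).
Respondent peremptories used: #25, #18, #17, #5 — 4 (the for-cause on #6 doesn't count).
Remaining: (10 − 5) + (10 − 4) = 11.

11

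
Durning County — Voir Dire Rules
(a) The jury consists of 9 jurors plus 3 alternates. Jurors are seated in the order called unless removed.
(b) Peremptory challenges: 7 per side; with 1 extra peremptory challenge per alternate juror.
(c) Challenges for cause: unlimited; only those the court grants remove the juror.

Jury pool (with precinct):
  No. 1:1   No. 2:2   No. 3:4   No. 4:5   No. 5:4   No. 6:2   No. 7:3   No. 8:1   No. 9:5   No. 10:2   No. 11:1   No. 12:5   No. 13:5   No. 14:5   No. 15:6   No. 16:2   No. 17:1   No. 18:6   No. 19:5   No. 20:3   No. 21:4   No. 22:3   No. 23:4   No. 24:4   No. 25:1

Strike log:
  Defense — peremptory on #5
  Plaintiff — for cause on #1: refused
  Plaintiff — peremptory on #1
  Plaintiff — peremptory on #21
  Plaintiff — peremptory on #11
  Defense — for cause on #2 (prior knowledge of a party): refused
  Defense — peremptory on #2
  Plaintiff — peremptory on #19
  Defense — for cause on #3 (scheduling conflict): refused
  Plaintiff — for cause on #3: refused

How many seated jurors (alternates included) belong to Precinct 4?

1

Removed: #1, #2, #5, #11, #19, #21.
Seated (12 incl. alternates): #3, #4, #6, #7, #8, #9, #10, #12, #13, #14, #15, #16.
Of those, in Precinct 4: #3 → 1.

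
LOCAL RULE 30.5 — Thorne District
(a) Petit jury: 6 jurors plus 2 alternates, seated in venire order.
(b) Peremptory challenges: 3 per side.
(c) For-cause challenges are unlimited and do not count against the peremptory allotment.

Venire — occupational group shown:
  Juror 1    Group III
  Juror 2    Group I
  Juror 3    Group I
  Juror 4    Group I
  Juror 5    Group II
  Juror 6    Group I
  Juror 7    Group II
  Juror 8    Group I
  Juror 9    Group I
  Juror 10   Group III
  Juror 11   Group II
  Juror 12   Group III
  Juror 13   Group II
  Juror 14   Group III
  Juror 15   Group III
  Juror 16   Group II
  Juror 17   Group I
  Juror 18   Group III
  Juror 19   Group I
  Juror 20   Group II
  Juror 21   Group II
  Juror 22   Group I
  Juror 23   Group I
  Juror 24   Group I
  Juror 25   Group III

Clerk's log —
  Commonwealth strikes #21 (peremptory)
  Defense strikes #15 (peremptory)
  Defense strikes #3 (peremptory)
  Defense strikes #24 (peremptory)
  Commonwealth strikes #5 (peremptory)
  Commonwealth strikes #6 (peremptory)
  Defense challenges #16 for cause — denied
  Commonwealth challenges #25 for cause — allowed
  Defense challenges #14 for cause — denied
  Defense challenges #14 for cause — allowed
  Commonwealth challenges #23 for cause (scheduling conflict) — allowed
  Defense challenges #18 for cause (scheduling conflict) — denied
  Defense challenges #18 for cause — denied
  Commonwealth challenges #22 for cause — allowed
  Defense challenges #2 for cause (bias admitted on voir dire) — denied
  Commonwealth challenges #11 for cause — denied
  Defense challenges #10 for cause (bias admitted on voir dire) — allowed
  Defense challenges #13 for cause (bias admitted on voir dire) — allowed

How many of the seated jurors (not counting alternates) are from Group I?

Removed: #3, #5, #6, #10, #13, #14, #15, #21, #22, #23, #24, #25.
Seated jurors 1–6: #1, #2, #4, #7, #8, #9 (alternates #11, #12 not counted).
Of those, in Group I: #2, #4, #8, #9 → 4.

4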